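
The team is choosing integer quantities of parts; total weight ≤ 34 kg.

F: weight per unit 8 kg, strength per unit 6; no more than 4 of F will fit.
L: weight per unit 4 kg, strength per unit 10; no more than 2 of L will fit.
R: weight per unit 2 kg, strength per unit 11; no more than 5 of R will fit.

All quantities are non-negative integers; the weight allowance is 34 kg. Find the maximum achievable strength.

R has the best ratio (11/2); taking only R gives at most 5×11 = 55 (stopped by the supply cap of 5).
Mixing does better — 2×F, 2×L, and 5×R: weight 34 ≤ 34, strength 2·6 + 2·10 + 5·11 = 87.

87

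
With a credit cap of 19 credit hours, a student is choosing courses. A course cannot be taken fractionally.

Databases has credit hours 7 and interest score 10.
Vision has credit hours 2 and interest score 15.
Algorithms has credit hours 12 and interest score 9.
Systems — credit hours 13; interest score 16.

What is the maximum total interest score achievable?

31

Vision + Systems: credit hours 2 + 13 = 15 ≤ 19, interest score 15 + 16 = 31.
Databases + Vision: credit hours 7 + 2 = 9 ≤ 19, interest score 10 + 15 = 25.
Best is Vision and Systems with total interest score 31.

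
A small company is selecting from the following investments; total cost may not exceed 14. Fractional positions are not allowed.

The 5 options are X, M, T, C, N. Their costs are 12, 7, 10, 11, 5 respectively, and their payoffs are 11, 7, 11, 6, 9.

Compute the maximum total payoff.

16

This is an integer program with binary decision variables.
M + N: cost 7 + 5 = 12 ≤ 14, payoff 7 + 9 = 16.
X: cost 12 ≤ 14, payoff 11.
T: cost 10 ≤ 14, payoff 11.
Best is M and N with total payoff 16.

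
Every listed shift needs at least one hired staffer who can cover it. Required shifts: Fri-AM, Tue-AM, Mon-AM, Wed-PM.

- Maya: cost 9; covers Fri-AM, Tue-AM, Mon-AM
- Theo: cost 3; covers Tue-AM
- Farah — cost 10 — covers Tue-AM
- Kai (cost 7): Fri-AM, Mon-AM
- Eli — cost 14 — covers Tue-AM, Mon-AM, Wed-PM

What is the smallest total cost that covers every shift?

The greedy cost-per-new-shift heuristic would pick Maya and Eli for 23, but a cheaper cover exists.
Choose Kai and Eli: together they cover Fri-AM, Tue-AM, Mon-AM, Wed-PM — every shift.
Total cost: 7 + 14 = 21.
No cover costs less than 21.

21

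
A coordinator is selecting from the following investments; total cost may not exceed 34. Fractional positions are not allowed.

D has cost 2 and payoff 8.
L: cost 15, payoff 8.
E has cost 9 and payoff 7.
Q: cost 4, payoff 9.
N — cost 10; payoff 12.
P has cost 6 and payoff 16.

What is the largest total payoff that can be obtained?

52

Take D, E, Q, N, and P: cost 2 + 9 + 4 + 10 + 6 = 31 ≤ 34, payoff 8 + 7 + 9 + 12 + 16 = 52.
No other feasible combination does better.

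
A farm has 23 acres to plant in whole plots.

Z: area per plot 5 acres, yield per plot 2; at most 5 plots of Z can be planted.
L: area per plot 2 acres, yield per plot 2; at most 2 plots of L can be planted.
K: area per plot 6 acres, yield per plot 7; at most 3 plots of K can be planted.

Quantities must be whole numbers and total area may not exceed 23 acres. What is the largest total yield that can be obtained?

25

K has the best ratio (7/6); taking only K gives at most 3×7 = 21 (stopped by the area limit).
Mixing does better — 2×L and 3×K: area 22 ≤ 23, yield 2·2 + 3·7 = 25.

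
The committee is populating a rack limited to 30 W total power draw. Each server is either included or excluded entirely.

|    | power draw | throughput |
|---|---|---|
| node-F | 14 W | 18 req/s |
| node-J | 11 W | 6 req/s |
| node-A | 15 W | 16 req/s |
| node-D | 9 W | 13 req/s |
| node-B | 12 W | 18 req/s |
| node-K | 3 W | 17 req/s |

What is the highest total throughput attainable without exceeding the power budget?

53

This is a 0-1 knapsack instance.
Take node-F, node-B, and node-K: power draw 14 + 12 + 3 = 29 ≤ 30, throughput 18 + 18 + 17 = 53.
No other feasible combination does better.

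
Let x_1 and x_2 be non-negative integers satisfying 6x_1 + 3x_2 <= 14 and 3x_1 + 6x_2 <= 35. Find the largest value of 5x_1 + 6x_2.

24

Relaxing integrality, the LP optimum is 28.00 at (x_1,x_2) = (0, 4.67), which is not an integer point.
(x_1,x_2)=(0,4): 6·0+3·4=12≤14, 3·0+6·4=24≤35, objective 24.
(x_1,x_2)=(0,3): 6·0+3·3=9≤14, 3·0+6·3=18≤35, objective 18.
Maximum is 24 at (x_1,x_2)=(0,4).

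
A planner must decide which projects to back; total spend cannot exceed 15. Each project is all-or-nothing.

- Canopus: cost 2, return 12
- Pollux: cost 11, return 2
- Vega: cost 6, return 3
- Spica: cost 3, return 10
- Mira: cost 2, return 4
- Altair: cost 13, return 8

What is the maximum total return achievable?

29

This is an integer program with binary decision variables.
Allowing fractional choices, the relaxed optimum would be about 30.9, but projects are indivisible.
Canopus + Vega + Spica + Mira: cost 2 + 6 + 3 + 2 = 13 ≤ 15, return 12 + 3 + 10 + 4 = 29.
Canopus + Vega + Spica: cost 2 + 6 + 3 = 11 ≤ 15, return 12 + 3 + 10 = 25.
Canopus + Spica + Mira: cost 2 + 3 + 2 = 7 ≤ 15, return 12 + 10 + 4 = 26.
Best is Canopus, Vega, Spica, and Mira with total return 29.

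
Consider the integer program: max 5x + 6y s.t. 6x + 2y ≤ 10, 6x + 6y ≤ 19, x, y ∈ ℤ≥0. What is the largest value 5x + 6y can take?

Relaxing integrality, the LP optimum is 19.00 at (x,y) = (0, 3.17), which is not an integer point.
(x,y)=(0,3) is feasible, giving 18.
(x,y)=(1,2) is feasible, giving 17.
Maximum is 18 at (x,y)=(0,3).

18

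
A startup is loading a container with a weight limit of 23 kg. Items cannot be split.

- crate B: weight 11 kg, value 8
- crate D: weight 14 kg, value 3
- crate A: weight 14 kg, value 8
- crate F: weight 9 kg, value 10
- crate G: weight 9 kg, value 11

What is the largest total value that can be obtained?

Allowing fractional choices, the relaxed optimum would be about 24.6, but items are indivisible.
crate B + crate G: weight 11 + 9 = 20 ≤ 23, value 8 + 11 = 19.
crate A + crate G: weight 14 + 9 = 23 ≤ 23, value 8 + 11 = 19.
crate F + crate G: weight 9 + 9 = 18 ≤ 23, value 10 + 11 = 21.
Best is crate F and crate G with total value 21.

21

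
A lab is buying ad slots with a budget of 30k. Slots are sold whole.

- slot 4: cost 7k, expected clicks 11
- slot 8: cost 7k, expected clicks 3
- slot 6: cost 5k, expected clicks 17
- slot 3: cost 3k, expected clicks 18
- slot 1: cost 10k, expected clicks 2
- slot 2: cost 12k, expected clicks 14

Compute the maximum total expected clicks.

slot 6 + slot 3 + slot 1 + slot 2: cost 5 + 3 + 10 + 12 = 30 ≤ 30, expected clicks 17 + 18 + 2 + 14 = 51.
slot 4 + slot 6 + slot 3 + slot 2: cost 7 + 5 + 3 + 12 = 27 ≤ 30, expected clicks 11 + 17 + 18 + 14 = 60.
slot 8 + slot 6 + slot 3 + slot 2: cost 7 + 5 + 3 + 12 = 27 ≤ 30, expected clicks 3 + 17 + 18 + 14 = 52.
Best is slot 4, slot 6, slot 3, and slot 2 with total expected clicks 60.

60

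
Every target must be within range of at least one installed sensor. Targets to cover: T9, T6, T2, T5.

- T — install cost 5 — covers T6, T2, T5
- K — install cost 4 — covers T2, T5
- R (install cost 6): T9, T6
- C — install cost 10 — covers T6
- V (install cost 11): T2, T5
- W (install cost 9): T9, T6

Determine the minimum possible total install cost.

10

Choose K and R: together they cover T9, T6, T2, T5 — every target.
Total install cost: 4 + 6 = 10.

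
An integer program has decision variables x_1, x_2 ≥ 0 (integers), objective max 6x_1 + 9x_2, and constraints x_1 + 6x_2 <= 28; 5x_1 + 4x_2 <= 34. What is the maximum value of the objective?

The continuous relaxation peaks at (3.54, 4.08) with value 57.92; rounding to a feasible lattice point costs some objective.
(x_1,x_2)=(3,4): 1·3+6·4=27≤28, 5·3+4·4=31≤34, objective 54.
(x_1,x_2)=(4,3): 1·4+6·3=22≤28, 5·4+4·3=32≤34, objective 51.
(x_1,x_2)=(2,4): 1·2+6·4=26≤28, 5·2+4·4=26≤34, objective 48.
No feasible integer point exceeds 54.

54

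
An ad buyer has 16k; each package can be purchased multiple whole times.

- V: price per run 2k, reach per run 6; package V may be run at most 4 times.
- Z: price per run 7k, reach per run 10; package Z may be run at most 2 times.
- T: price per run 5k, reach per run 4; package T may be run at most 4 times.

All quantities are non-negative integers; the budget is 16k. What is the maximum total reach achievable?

34

V has the best ratio (6/2); taking only V gives at most 4×6 = 24 (stopped by the supply cap of 4).
Mixing does better — 4×V and 1×Z: price 15 ≤ 16, reach 4·6 + 1·10 = 34.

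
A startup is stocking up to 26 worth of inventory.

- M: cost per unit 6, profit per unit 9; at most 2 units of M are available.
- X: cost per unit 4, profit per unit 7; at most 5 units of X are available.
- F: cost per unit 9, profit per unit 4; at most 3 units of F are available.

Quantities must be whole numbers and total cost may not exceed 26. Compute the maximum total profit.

44

This is a bounded integer knapsack.
Take 1×M and 5×X: cost 26 ≤ 26, profit 1·9 + 5·7 = 44.
X has the best ratio (7/4) and is taken to its limit of 5; remaining capacity is filled optimally with the others.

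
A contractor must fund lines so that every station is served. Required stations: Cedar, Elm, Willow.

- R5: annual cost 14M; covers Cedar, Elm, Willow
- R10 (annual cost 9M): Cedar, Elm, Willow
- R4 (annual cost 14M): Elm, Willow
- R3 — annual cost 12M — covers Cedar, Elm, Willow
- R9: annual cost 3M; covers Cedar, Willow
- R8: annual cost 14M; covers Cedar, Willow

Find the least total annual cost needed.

The greedy cost-per-new-station heuristic would pick R9 and R10 for 12, but a cheaper cover exists.
R10 alone covers Cedar, Elm, Willow — every station.
Total annual cost: 9.
No cover costs less than 9.

9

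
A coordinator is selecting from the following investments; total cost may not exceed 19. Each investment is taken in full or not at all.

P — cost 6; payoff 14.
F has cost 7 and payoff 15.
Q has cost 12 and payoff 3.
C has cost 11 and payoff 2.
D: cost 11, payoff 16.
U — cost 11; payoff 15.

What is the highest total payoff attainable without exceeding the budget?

Allowing fractional choices, the relaxed optimum would be about 37.7, but investments are indivisible.
F + D: cost 7 + 11 = 18 ≤ 19, payoff 15 + 16 = 31.
P + D: cost 6 + 11 = 17 ≤ 19, payoff 14 + 16 = 30.
Best is F and D with total payoff 31.

31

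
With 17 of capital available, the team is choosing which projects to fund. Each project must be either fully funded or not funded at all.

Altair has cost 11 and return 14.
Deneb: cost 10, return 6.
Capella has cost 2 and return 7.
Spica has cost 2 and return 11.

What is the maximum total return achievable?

Altair + Capella + Spica: cost 11 + 2 + 2 = 15 ≤ 17, return 14 + 7 + 11 = 32.
Altair + Spica: cost 11 + 2 = 13 ≤ 17, return 14 + 11 = 25.
Deneb + Capella + Spica: cost 10 + 2 + 2 = 14 ≤ 17, return 6 + 7 + 11 = 24.
Best is Altair, Capella, and Spica with total return 32.

32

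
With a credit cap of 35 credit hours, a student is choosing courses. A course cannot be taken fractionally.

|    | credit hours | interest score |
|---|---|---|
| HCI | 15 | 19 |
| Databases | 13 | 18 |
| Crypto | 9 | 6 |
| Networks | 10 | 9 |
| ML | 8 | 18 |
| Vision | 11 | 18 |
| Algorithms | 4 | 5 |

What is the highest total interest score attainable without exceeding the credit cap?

Databases + ML + Vision: credit hours 13 + 8 + 11 = 32 ≤ 35, interest score 18 + 18 + 18 = 54.
HCI + ML + Vision: credit hours 15 + 8 + 11 = 34 ≤ 35, interest score 19 + 18 + 18 = 55.
Best is HCI, ML, and Vision with total interest score 55.

55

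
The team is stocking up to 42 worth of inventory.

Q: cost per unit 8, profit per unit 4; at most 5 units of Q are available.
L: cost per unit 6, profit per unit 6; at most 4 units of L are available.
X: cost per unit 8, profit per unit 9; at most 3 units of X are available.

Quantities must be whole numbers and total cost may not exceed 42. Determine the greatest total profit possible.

This is a bounded integer knapsack.
X has the best ratio (9/8); taking only X gives at most 3×9 = 27 (stopped by the supply cap of 3).
Mixing does better — 3×L and 3×X: cost 42 ≤ 42, profit 3·6 + 3·9 = 45.

45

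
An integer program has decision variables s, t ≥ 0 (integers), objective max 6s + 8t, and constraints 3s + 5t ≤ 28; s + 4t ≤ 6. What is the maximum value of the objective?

36

(s,t)=(6,0): 3·6+5·0=18≤28, 1·6+4·0=6≤6, objective 36.
(s,t)=(5,0): 3·5+5·0=15≤28, 1·5+4·0=5≤6, objective 30.
The best lattice point is (6,0), giving 36.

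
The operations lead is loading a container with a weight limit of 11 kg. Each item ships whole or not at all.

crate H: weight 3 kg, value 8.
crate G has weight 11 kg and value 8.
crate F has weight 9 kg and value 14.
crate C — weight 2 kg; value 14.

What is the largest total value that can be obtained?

Treat it as a binary knapsack problem.
Allowing fractional choices, the relaxed optimum would be about 31.3, but items are indivisible.
crate F + crate C: weight 9 + 2 = 11 ≤ 11, value 14 + 14 = 28.
crate H + crate C: weight 3 + 2 = 5 ≤ 11, value 8 + 14 = 22.
crate C: weight 2 ≤ 11, value 14.
Best is crate F and crate C with total value 28.

28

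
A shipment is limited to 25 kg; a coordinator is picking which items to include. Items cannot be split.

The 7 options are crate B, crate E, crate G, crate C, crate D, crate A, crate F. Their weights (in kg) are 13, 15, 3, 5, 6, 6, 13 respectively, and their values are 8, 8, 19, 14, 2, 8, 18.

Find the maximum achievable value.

Treat it as a binary knapsack problem.
crate G + crate C + crate F: weight 3 + 5 + 13 = 21 ≤ 25, value 19 + 14 + 18 = 51.
crate G + crate C + crate D + crate A: weight 3 + 5 + 6 + 6 = 20 ≤ 25, value 19 + 14 + 2 + 8 = 43.
crate G + crate A + crate F: weight 3 + 6 + 13 = 22 ≤ 25, value 19 + 8 + 18 = 45.
Best is crate G, crate C, and crate F with total value 51.

51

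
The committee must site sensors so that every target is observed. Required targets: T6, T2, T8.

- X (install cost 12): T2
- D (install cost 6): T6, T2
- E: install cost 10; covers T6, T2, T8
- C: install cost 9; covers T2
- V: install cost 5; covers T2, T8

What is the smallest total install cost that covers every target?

The greedy cost-per-new-target heuristic would pick V and D for 11, but a cheaper cover exists.
E alone covers T6, T2, T8 — every target.
Total install cost: 10.
No cover costs less than 10.

10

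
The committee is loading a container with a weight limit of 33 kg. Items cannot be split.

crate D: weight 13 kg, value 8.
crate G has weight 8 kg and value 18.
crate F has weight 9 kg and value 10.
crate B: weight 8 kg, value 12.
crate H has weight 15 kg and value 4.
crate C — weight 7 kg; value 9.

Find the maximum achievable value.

This is a 0-1 knapsack instance.
Allowing fractional choices, the relaxed optimum would be about 49.6, but items are indivisible.
crate G + crate F + crate B + crate C: weight 8 + 9 + 8 + 7 = 32 ≤ 33, value 18 + 10 + 12 + 9 = 49.
crate G + crate F + crate B: weight 8 + 9 + 8 = 25 ≤ 33, value 18 + 10 + 12 = 40.
Best is crate G, crate F, crate B, and crate C with total value 49.

49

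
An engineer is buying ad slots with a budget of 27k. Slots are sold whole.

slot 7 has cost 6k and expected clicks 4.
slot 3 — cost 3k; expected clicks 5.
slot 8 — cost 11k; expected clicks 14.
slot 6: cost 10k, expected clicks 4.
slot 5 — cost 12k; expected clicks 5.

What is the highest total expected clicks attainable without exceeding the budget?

24

slot 7 + slot 3 + slot 8: cost 6 + 3 + 11 = 20 ≤ 27, expected clicks 4 + 5 + 14 = 23.
slot 3 + slot 8 + slot 5: cost 3 + 11 + 12 = 26 ≤ 27, expected clicks 5 + 14 + 5 = 24.
slot 3 + slot 8 + slot 6: cost 3 + 11 + 10 = 24 ≤ 27, expected clicks 5 + 14 + 4 = 23.
Best is slot 3, slot 8, and slot 5 with total expected clicks 24.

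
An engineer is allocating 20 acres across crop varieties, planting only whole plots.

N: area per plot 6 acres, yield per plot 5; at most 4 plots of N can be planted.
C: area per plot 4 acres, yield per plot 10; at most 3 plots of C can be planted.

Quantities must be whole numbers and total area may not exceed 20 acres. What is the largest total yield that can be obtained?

35

This is a bounded integer knapsack.
1×N and 3×C: area 18 ≤ 20, yield 1·5 + 3·10 = 35.
3×C: area 12 ≤ 20, yield 3·10 = 30.
Best is 35.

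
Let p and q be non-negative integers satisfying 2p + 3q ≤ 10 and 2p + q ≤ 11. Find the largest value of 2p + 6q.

(p,q)=(0,3): 2·0+3·3=9≤10, 2·0+1·3=3≤11, objective 18.
(p,q)=(1,2): 2·1+3·2=8≤10, 2·1+1·2=4≤11, objective 14.
(p,q)=(0,2): 2·0+3·2=6≤10, 2·0+1·2=2≤11, objective 12.
Maximum is 18 at (p,q)=(0,3).

18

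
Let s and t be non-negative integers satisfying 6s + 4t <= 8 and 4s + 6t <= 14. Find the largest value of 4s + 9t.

18

(s,t)=(0,2) is feasible, giving 18.
(s,t)=(0,1) is feasible, giving 9.
No feasible integer point exceeds 18.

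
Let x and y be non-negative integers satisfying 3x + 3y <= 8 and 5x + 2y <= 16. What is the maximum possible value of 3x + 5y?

(x,y)=(0,2) is feasible, giving 10.
(x,y)=(1,1) is feasible, giving 8.
(x,y)=(0,1) is feasible, giving 5.
Maximum is 10 at (x,y)=(0,2).

10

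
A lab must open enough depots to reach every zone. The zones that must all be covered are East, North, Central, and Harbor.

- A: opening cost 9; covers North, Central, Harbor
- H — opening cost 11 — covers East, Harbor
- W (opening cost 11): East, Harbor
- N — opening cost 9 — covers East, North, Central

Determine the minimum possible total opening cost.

This is a weighted set-cover instance.
Choose A and N: together they cover East, North, Central, Harbor — every zone.
Total opening cost: 9 + 9 = 18.
No cover costs less than 18.

18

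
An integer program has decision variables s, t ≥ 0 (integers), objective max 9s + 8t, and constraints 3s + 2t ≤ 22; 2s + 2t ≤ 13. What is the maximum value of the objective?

(s,t)=(6,0): 3·6+2·0=18≤22, 2·6+2·0=12≤13, objective 54.
(s,t)=(5,1): 3·5+2·1=17≤22, 2·5+2·1=12≤13, objective 53.
No feasible integer point exceeds 54.

54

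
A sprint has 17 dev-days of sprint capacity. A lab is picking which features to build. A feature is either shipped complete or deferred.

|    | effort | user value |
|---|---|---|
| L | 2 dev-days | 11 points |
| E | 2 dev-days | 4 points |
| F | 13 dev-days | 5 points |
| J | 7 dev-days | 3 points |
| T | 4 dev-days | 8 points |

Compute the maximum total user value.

L + E + T: effort 2 + 2 + 4 = 8 ≤ 17, user value 11 + 4 + 8 = 23.
L + E + J + T: effort 2 + 2 + 7 + 4 = 15 ≤ 17, user value 11 + 4 + 3 + 8 = 26.
L + J + T: effort 2 + 7 + 4 = 13 ≤ 17, user value 11 + 3 + 8 = 22.
Best is L, E, J, and T with total user value 26.

26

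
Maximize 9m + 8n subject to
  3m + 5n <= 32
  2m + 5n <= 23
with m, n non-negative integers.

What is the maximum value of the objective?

90

The continuous relaxation peaks at (10.7, 0) with value 96.00; rounding to a feasible lattice point costs some objective.
(m,n)=(10,0) is feasible, giving 90.
(m,n)=(9,1) is feasible, giving 89.
(m,n)=(9,0) is feasible, giving 81.
No feasible integer point exceeds 90.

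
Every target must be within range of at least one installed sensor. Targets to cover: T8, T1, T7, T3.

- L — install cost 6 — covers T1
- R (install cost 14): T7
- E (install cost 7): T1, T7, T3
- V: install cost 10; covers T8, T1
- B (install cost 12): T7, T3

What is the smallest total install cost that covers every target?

This is an integer covering problem.
Choose E and V: together they cover T8, T1, T7, T3 — every target.
Total install cost: 7 + 10 = 17.

17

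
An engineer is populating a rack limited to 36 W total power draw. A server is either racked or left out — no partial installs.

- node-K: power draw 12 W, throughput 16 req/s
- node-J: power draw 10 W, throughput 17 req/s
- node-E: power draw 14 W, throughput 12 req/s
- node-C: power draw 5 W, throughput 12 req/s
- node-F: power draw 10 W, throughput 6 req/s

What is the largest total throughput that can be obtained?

45

node-K + node-J + node-C: power draw 12 + 10 + 5 = 27 ≤ 36, throughput 16 + 17 + 12 = 45.
node-K + node-J + node-E: power draw 12 + 10 + 14 = 36 ≤ 36, throughput 16 + 17 + 12 = 45.
The maximum throughput is 45; one optimal choice is node-K, node-J, and node-C.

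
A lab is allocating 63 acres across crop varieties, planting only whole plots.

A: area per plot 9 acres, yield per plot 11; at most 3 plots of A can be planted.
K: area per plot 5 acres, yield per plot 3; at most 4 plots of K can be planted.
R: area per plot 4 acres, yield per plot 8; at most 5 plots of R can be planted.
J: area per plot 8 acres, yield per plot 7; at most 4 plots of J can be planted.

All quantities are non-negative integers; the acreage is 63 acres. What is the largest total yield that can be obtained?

87

Take 3×A, 5×R, and 2×J: area 63 ≤ 63, yield 3·11 + 5·8 + 2·7 = 87.
R has the best ratio (8/4) and is taken to its limit of 5; remaining capacity is filled optimally with the others.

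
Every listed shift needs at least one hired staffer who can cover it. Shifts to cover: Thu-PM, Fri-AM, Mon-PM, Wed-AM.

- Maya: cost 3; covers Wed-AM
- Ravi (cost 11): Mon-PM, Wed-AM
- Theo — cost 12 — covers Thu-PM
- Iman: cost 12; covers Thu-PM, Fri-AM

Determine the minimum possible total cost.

23

The greedy cost-per-new-shift heuristic would pick Maya, Iman, and Ravi for 26, but a cheaper cover exists.
Choose Ravi and Iman: together they cover Thu-PM, Fri-AM, Mon-PM, Wed-AM — every shift.
Total cost: 11 + 12 = 23.
No cover costs less than 23.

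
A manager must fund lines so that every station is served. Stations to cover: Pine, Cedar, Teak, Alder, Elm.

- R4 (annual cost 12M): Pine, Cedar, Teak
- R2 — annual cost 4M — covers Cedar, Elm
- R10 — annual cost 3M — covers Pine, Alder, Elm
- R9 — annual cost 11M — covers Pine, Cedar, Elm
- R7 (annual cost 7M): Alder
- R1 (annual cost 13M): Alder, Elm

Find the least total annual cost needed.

The greedy cost-per-new-station heuristic would pick R10, R2, and R4 for 19, but a cheaper cover exists.
Choose R4 and R10: together they cover Pine, Cedar, Teak, Alder, Elm — every station.
Total annual cost: 12 + 3 = 15.
No cover costs less than 15.

15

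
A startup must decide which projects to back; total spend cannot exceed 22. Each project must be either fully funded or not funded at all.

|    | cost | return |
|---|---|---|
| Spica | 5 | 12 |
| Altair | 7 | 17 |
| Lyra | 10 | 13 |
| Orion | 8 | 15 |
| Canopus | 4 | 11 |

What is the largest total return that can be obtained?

This is a 0-1 knapsack instance.
Take Spica, Altair, and Orion: cost 5 + 7 + 8 = 20 ≤ 22, return 12 + 17 + 15 = 44.
No other feasible combination does better.

44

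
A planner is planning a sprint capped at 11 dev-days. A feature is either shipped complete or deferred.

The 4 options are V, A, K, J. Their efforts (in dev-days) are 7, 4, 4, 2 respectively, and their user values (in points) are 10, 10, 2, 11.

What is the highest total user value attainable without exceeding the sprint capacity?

23

Take A, K, and J: effort 4 + 4 + 2 = 10 ≤ 11, user value 10 + 2 + 11 = 23.
No other feasible combination does better.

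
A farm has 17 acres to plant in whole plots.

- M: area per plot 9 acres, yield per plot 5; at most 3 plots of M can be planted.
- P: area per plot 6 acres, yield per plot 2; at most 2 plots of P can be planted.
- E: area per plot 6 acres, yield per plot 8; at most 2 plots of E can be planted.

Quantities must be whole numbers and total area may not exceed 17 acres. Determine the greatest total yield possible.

16

This is a bounded integer knapsack.
E has the best ratio (8/6); taking only E gives at most 2×8 = 16 (stopped by the area limit).
Optimal: 2×E: area 12 ≤ 17, yield 2·8 = 16.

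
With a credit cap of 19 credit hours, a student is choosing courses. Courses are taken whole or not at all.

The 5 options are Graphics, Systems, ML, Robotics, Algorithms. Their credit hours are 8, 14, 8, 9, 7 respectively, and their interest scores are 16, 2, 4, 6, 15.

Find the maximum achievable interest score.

Allowing fractional choices, the relaxed optimum would be about 33.7, but courses are indivisible.
Graphics + Robotics: credit hours 8 + 9 = 17 ≤ 19, interest score 16 + 6 = 22.
Graphics + Algorithms: credit hours 8 + 7 = 15 ≤ 19, interest score 16 + 15 = 31.
Best is Graphics and Algorithms with total interest score 31.

31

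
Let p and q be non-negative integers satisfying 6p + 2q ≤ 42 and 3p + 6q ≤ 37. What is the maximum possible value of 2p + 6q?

36

(p,q)=(0,6): 6·0+2·6=12≤42, 3·0+6·6=36≤37, objective 36.
(p,q)=(1,5): 6·1+2·5=16≤42, 3·1+6·5=33≤37, objective 32.
No feasible integer point exceeds 36.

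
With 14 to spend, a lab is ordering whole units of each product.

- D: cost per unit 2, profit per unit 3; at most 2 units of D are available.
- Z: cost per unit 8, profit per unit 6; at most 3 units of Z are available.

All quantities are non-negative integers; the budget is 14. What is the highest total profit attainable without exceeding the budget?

D has the best ratio (3/2); taking only D gives at most 2×3 = 6 (stopped by the supply cap of 2).
Mixing does better — 2×D and 1×Z: cost 12 ≤ 14, profit 2·3 + 1·6 = 12.

12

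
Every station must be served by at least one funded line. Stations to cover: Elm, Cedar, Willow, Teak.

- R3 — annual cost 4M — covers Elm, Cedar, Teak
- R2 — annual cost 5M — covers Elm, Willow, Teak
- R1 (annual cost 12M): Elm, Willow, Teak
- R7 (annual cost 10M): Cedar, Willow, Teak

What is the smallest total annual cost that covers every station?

This is a weighted set-cover instance.
Choose R3 and R2: together they cover Elm, Cedar, Willow, Teak — every station.
Total annual cost: 4 + 5 = 9.

9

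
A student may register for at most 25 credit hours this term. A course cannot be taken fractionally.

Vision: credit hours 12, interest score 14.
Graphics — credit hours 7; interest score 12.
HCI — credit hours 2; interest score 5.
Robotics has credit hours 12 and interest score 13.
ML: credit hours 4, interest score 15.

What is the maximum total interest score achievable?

46

Graphics + HCI + Robotics + ML: credit hours 7 + 2 + 12 + 4 = 25 ≤ 25, interest score 12 + 5 + 13 + 15 = 45.
Vision + Graphics + HCI + ML: credit hours 12 + 7 + 2 + 4 = 25 ≤ 25, interest score 14 + 12 + 5 + 15 = 46.
Best is Vision, Graphics, HCI, and ML with total interest score 46.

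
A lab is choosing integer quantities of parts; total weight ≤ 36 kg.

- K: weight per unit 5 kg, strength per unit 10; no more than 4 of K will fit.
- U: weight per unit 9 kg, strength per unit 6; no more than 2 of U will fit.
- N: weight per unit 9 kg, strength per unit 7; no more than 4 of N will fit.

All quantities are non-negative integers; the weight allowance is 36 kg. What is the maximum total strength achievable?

47

This is a bounded integer knapsack.
K has the best ratio (10/5); taking only K gives at most 4×10 = 40 (stopped by the supply cap of 4).
Mixing does better — 4×K and 1×N: weight 29 ≤ 36, strength 4·10 + 1·7 = 47.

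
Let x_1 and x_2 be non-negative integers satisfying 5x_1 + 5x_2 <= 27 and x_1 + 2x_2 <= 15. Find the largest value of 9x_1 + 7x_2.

45

Relaxing integrality, the LP optimum is 48.60 at (x_1,x_2) = (5.4, 0), which is not an integer point.
(x_1,x_2)=(5,0): 5·5+5·0=25≤27, 1·5+2·0=5≤15, objective 45.
(x_1,x_2)=(4,1): 5·4+5·1=25≤27, 1·4+2·1=6≤15, objective 43.
(x_1,x_2)=(4,0): 5·4+5·0=20≤27, 1·4+2·0=4≤15, objective 36.
Maximum is 45 at (x_1,x_2)=(5,0).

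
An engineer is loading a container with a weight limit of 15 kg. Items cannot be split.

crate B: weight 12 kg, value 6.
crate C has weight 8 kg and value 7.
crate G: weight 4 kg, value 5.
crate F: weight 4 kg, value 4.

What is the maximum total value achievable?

12

This is an integer program with binary decision variables.
Take crate C and crate G: weight 8 + 4 = 12 ≤ 15, value 7 + 5 = 12.
No other feasible combination does better.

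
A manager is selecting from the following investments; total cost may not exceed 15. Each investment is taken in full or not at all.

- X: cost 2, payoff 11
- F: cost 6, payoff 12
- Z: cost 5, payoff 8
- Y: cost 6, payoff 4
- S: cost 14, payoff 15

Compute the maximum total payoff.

X + F + Y: cost 2 + 6 + 6 = 14 ≤ 15, payoff 11 + 12 + 4 = 27.
X + F: cost 2 + 6 = 8 ≤ 15, payoff 11 + 12 = 23.
X + F + Z: cost 2 + 6 + 5 = 13 ≤ 15, payoff 11 + 12 + 8 = 31.
Best is X, F, and Z with total payoff 31.

31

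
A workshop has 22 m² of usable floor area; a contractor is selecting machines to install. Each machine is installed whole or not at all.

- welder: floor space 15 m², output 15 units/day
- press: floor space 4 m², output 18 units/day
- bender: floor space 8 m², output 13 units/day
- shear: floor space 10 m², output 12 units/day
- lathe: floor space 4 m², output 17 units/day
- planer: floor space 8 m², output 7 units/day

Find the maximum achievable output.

Take press, bender, and lathe: floor space 4 + 8 + 4 = 16 ≤ 22, output 18 + 13 + 17 = 48.
No other feasible combination does better.

48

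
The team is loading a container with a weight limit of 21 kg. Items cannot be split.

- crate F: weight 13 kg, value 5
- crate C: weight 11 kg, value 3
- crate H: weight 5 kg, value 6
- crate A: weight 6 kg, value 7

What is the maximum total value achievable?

13

Take crate H and crate A: weight 5 + 6 = 11 ≤ 21, value 6 + 7 = 13.
No other feasible combination does better.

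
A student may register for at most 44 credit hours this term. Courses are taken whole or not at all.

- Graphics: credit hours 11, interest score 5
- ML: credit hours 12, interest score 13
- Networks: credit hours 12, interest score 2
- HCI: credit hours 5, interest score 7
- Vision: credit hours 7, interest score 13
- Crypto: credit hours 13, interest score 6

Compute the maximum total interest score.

This is a 0-1 knapsack instance.
Allowing fractional choices, the relaxed optimum would be about 42.2, but courses are indivisible.
Graphics + ML + Vision + Crypto: credit hours 11 + 12 + 7 + 13 = 43 ≤ 44, interest score 5 + 13 + 13 + 6 = 37.
ML + HCI + Vision + Crypto: credit hours 12 + 5 + 7 + 13 = 37 ≤ 44, interest score 13 + 7 + 13 + 6 = 39.
Graphics + ML + HCI + Vision: credit hours 11 + 12 + 5 + 7 = 35 ≤ 44, interest score 5 + 13 + 7 + 13 = 38.
Best is ML, HCI, Vision, and Crypto with total interest score 39.

39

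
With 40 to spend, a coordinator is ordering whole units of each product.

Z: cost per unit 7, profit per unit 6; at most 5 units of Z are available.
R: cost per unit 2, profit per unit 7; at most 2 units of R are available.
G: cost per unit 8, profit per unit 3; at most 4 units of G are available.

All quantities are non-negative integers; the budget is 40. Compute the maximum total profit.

Take 5×Z and 2×R: cost 39 ≤ 40, profit 5·6 + 2·7 = 44.
R has the best ratio (7/2) and is taken to its limit of 2; remaining capacity is filled optimally with the others.

44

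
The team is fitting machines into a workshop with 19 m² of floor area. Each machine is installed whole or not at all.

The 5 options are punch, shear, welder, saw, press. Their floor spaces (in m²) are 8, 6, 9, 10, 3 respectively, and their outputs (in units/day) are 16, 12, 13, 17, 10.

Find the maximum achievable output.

This is an integer program with binary decision variables.
Allowing fractional choices, the relaxed optimum would be about 41.4, but machines are indivisible.
punch + shear + press: floor space 8 + 6 + 3 = 17 ≤ 19, output 16 + 12 + 10 = 38.
shear + saw + press: floor space 6 + 10 + 3 = 19 ≤ 19, output 12 + 17 + 10 = 39.
Best is shear, saw, and press with total output 39.

39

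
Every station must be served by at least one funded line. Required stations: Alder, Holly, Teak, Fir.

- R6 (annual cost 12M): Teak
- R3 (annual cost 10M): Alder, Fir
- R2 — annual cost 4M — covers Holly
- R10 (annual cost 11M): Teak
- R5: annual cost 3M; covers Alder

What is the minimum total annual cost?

Choose R3, R2, and R10: together they cover Alder, Holly, Teak, Fir — every station.
Total annual cost: 10 + 4 + 11 = 25.

25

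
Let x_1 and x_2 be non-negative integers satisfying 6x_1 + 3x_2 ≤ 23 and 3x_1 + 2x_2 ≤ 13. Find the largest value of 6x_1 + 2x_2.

(x_1,x_2)=(3,1) is feasible, giving 20.
(x_1,x_2)=(3,0) is feasible, giving 18.
No feasible integer point exceeds 20.

20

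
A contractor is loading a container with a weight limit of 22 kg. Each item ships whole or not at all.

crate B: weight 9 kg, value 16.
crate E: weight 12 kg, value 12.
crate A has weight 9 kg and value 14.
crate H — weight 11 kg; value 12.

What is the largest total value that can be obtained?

crate B + crate A: weight 9 + 9 = 18 ≤ 22, value 16 + 14 = 30.
crate B + crate H: weight 9 + 11 = 20 ≤ 22, value 16 + 12 = 28.
crate B + crate E: weight 9 + 12 = 21 ≤ 22, value 16 + 12 = 28.
Best is crate B and crate A with total value 30.

30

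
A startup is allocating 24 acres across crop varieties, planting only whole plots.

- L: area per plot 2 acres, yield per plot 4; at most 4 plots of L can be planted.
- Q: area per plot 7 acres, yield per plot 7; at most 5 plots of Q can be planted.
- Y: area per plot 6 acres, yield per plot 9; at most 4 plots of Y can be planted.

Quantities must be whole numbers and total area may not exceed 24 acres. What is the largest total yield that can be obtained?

This is a bounded integer knapsack.
L has the best ratio (4/2); taking only L gives at most 4×4 = 16 (stopped by the supply cap of 4).
Mixing does better — 3×L and 3×Y: area 24 ≤ 24, yield 3·4 + 3·9 = 39.

39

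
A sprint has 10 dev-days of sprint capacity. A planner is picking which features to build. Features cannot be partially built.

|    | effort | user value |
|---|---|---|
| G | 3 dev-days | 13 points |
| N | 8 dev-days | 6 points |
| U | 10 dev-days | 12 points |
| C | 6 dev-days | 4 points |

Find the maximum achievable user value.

G: effort 3 ≤ 10, user value 13.
U: effort 10 ≤ 10, user value 12.
G + C: effort 3 + 6 = 9 ≤ 10, user value 13 + 4 = 17.
Best is G and C with total user value 17.

17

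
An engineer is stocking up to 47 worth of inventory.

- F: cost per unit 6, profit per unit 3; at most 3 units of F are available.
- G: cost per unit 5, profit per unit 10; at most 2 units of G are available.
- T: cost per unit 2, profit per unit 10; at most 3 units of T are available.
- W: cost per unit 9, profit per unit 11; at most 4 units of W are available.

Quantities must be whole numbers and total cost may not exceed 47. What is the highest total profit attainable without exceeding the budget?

84

This is a bounded integer knapsack.
2×G, 3×T, and 3×W: cost 43 ≤ 47, profit 2·10 + 3·10 + 3·11 = 83.
1×G, 3×T, and 4×W: cost 47 ≤ 47, profit 1·10 + 3·10 + 4·11 = 84.
Best is 84.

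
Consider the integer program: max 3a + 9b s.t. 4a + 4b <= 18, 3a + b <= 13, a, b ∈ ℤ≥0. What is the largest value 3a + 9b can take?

Relaxing integrality, the LP optimum is 40.50 at (a,b) = (0, 4.5), which is not an integer point.
(a,b)=(0,4): 4·0+4·4=16≤18, 3·0+1·4=4≤13, objective 36.
(a,b)=(1,3): 4·1+4·3=16≤18, 3·1+1·3=6≤13, objective 30.
The best lattice point is (0,4), giving 36.

36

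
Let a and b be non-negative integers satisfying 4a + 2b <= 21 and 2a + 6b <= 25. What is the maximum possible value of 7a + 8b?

Relaxing integrality, the LP optimum is 49.80 at (a,b) = (3.8, 2.9), which is not an integer point.
(a,b)=(3,3) is feasible, giving 45.
(a,b)=(4,2) is feasible, giving 44.
Maximum is 45 at (a,b)=(3,3).

45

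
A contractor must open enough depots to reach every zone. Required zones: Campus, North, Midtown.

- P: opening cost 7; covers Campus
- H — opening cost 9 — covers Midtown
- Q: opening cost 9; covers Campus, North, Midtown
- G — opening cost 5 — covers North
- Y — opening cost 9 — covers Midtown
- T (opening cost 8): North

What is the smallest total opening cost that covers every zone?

9

This is a weighted set-cover instance.
Q alone covers Campus, North, Midtown — every zone.
Total opening cost: 9.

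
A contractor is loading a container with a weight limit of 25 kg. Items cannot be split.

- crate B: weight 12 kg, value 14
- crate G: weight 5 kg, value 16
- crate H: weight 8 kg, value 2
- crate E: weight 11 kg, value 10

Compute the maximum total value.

Take crate B, crate G, and crate H: weight 12 + 5 + 8 = 25 ≤ 25, value 14 + 16 + 2 = 32.
No other feasible combination does better.

32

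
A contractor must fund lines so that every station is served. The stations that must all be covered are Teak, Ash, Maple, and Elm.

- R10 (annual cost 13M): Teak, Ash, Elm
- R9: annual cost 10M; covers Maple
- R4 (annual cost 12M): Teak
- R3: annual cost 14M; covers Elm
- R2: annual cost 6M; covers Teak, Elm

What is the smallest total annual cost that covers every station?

The greedy cost-per-new-station heuristic would pick R2, R9, and R10 for 29, but a cheaper cover exists.
Choose R10 and R9: together they cover Teak, Ash, Maple, Elm — every station.
Total annual cost: 13 + 10 = 23.
No cover costs less than 23.

23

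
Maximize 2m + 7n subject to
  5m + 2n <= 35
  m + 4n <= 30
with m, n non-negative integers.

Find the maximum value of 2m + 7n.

The continuous relaxation peaks at (4.44, 6.39) with value 53.61; rounding to a feasible lattice point costs some objective.
(m,n)=(2,7): 5·2+2·7=24≤35, 1·2+4·7=30≤30, objective 53.
(m,n)=(1,7): 5·1+2·7=19≤35, 1·1+4·7=29≤30, objective 51.
(m,n)=(4,6): 5·4+2·6=32≤35, 1·4+4·6=28≤30, objective 50.
No feasible integer point exceeds 53.

53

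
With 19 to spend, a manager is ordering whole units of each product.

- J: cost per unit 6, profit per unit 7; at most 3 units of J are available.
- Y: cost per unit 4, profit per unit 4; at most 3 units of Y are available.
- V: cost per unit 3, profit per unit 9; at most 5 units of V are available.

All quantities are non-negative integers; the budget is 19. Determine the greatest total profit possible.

1×Y and 5×V: cost 19 ≤ 19, profit 1·4 + 5·9 = 49.
5×V: cost 15 ≤ 19, profit 5·9 = 45.
Best is 49.

49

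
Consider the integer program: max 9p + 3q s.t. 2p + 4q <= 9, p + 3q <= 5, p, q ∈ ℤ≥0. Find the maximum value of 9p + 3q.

(p,q)=(4,0): 2·4+4·0=8≤9, 1·4+3·0=4≤5, objective 36.
(p,q)=(3,0): 2·3+4·0=6≤9, 1·3+3·0=3≤5, objective 27.
Maximum is 36 at (p,q)=(4,0).

36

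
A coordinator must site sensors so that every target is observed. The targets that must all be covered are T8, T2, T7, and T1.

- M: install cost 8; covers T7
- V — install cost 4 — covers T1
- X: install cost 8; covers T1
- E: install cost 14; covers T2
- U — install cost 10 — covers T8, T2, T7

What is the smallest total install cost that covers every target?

Choose V and U: together they cover T8, T2, T7, T1 — every target.
Total install cost: 4 + 10 = 14.
No cover costs less than 14.

14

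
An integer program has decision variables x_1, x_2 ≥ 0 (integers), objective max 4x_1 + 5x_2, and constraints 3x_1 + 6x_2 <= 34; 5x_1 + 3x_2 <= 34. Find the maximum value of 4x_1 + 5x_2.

35

The continuous relaxation peaks at (4.86, 3.24) with value 35.62; rounding to a feasible lattice point costs some objective.
(x_1,x_2)=(5,3): 3·5+6·3=33≤34, 5·5+3·3=34≤34, objective 35.
(x_1,x_2)=(3,4): 3·3+6·4=33≤34, 5·3+3·4=27≤34, objective 32.
(x_1,x_2)=(4,3): 3·4+6·3=30≤34, 5·4+3·3=29≤34, objective 31.
The best lattice point is (5,3), giving 35.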